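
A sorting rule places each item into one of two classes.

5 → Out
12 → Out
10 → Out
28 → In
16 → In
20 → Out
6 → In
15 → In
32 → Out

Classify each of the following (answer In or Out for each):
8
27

One predicate separates the groups cleanly: digit sum ≥ 6.

In, In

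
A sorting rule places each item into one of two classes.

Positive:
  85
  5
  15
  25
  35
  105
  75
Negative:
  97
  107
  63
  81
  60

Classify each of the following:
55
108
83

Every 'Positive' example satisfies: ends in digit 5. None of the 'Negative' examples do.
55: last digit 5, satisfies this → Positive.
108: last digit 8, does not pass → Negative.
83: last digit 3, does not pass → Negative.

Positive, Negative, Negative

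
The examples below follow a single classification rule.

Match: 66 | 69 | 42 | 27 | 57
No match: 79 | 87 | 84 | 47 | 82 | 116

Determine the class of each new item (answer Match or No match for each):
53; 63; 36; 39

'Match' ⟺ multiple of 3 AND at most 69.
No match: 53, since 53 = 3·17 + 2, 53 ≤ 69. Match: 63, since 63 = 3·21, 63 ≤ 69. Match: 36, since 36 = 3·12, 36 ≤ 69. Match: 39, since 39 = 3·13, 39 ≤ 69.

No match, Match, Match, Match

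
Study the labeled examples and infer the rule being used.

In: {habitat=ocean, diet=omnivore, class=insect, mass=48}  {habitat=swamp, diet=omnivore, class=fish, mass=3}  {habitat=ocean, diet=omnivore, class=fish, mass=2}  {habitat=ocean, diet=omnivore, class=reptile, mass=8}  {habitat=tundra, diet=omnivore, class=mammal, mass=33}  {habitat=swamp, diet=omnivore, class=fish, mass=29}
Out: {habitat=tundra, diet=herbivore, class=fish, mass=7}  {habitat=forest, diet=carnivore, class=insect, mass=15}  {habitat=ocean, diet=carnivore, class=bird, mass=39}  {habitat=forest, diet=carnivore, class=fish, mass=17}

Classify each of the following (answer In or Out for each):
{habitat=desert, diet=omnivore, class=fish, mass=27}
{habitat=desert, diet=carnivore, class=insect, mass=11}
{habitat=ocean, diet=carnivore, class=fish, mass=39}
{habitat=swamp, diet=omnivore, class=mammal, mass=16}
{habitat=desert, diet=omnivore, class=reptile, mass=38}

In, Out, Out, In, In

The common property of the 'In' items is: diet is omnivore. No 'Out' item has it.
{habitat=desert, diet=omnivore, class=fish, mass=27} — diet is omnivore, hence In.
{habitat=desert, diet=carnivore, class=insect, mass=11} — diet is carnivore, hence Out.
{habitat=ocean, diet=carnivore, class=fish, mass=39} — diet is carnivore, hence Out.
{habitat=swamp, diet=omnivore, class=mammal, mass=16} — diet is omnivore, hence In.
{habitat=desert, diet=omnivore, class=reptile, mass=38} — diet is omnivore, hence In.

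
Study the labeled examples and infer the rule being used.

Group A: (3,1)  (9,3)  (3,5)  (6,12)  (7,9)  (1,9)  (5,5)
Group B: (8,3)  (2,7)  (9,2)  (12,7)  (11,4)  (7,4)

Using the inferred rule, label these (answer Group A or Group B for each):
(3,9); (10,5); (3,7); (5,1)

Group A, Group B, Group A, Group A

The pattern is that an item is 'Group A' exactly when: sum is even.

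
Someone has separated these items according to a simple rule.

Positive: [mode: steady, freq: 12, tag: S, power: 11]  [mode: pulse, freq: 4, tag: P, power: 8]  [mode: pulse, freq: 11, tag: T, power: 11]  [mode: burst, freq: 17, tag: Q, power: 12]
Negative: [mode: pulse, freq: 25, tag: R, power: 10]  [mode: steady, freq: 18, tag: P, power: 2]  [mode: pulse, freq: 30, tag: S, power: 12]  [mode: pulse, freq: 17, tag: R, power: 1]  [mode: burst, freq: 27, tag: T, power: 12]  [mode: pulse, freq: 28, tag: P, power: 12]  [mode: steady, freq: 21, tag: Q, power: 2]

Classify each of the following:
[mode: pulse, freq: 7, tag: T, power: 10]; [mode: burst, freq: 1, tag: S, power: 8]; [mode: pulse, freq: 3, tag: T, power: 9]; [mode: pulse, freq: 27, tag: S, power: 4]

All 'Positive' examples share one property — freq ≤ 17 AND power ≥ 2 — and every 'Negative' example lacks it.
[mode: pulse, freq: 7, tag: T, power: 10] → freq = 7, power = 10 → Positive. [mode: burst, freq: 1, tag: S, power: 8] → freq = 1, power = 8 → Positive. [mode: pulse, freq: 3, tag: T, power: 9] → freq = 3, power = 9 → Positive. [mode: pulse, freq: 27, tag: S, power: 4] → freq = 27, power = 4 → Negative.

Positive, Positive, Positive, Negative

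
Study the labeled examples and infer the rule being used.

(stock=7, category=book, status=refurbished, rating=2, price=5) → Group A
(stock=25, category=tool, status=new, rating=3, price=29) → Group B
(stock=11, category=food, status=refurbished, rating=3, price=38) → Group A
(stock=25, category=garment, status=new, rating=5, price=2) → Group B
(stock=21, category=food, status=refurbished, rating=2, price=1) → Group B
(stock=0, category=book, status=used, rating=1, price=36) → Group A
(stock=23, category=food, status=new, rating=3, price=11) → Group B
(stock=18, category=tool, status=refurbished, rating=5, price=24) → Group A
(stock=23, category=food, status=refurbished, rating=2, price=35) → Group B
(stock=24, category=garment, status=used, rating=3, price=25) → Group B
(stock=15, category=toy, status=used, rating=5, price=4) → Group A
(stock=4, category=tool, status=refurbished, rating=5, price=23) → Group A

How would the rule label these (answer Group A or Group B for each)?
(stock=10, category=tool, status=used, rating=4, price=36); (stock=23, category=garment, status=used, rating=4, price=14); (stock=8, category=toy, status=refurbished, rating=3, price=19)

Group A, Group B, Group A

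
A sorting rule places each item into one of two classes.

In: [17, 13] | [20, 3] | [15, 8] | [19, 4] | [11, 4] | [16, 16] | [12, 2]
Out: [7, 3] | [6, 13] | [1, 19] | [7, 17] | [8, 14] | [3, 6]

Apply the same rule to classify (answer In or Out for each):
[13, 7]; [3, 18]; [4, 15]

In, Out, Out

Every 'In' example satisfies: first ≥ 11. None of the 'Out' examples do.
[13, 7] → first 13 → In.
[3, 18] → first 3 → Out.
[4, 15] → first 4 → Out.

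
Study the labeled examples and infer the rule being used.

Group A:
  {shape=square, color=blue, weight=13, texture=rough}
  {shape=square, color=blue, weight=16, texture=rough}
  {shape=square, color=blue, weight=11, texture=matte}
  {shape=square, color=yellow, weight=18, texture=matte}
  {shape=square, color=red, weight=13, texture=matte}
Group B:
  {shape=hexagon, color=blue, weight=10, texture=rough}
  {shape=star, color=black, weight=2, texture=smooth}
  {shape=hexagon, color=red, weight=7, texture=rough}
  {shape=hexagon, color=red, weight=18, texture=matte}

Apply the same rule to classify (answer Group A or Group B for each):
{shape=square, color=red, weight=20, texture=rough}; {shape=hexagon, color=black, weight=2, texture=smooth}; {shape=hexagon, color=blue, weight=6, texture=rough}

Group A, Group B, Group B

Checking candidate rules against both groups, what survives is: shape is square.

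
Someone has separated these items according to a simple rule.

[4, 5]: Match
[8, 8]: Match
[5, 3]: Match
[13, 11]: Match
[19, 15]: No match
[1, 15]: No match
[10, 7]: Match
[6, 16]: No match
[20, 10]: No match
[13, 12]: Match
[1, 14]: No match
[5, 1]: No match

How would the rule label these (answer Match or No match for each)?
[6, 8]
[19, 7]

Match, No match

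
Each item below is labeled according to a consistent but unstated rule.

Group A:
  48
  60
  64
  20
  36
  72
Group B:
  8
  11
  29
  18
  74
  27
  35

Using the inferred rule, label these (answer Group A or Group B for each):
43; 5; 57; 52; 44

Group B, Group B, Group B, Group A, Group A

The pattern is that an item is 'Group A' exactly when: multiple of 4 AND at least 11.
43: 43 = 4·10 + 3, 43 ≥ 11 — does not pass, so Group B.
5: 5 = 4·1 + 1, 5 < 11 — does not pass, so Group B.
57: 57 = 4·14 + 1, 57 ≥ 11 — does not pass, so Group B.
52: 52 = 4·13, 52 ≥ 11 — matches, so Group A.
44: 44 = 4·11, 44 ≥ 11 — matches, so Group A.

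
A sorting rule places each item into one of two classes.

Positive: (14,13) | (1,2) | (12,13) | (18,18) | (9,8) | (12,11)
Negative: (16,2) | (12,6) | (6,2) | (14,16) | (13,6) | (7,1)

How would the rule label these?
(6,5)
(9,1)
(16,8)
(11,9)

One predicate separates the groups cleanly: |first − second| ≤ 1.
(6,5): |6−5| = 1, matches → Positive. (9,1): |9−1| = 8, does not fit → Negative. (16,8): |16−8| = 8, does not fit → Negative. (11,9): |11−9| = 2, does not fit → Negative.

Positive, Negative, Negative, Negative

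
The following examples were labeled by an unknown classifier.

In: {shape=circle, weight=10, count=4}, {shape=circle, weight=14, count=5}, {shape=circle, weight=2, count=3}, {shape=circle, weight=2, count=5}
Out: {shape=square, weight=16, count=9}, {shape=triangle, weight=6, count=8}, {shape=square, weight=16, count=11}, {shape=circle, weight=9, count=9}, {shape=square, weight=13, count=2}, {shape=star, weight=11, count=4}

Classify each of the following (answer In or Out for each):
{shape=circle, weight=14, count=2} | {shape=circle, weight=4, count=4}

In, In

Rule: shape is circle AND count ≤ 5. This holds for each 'In' example and fails for each 'Out' one.
{shape=circle, weight=14, count=2}: shape is circle, count = 2 — fits, so In.
{shape=circle, weight=4, count=4}: shape is circle, count = 4 — fits, so In.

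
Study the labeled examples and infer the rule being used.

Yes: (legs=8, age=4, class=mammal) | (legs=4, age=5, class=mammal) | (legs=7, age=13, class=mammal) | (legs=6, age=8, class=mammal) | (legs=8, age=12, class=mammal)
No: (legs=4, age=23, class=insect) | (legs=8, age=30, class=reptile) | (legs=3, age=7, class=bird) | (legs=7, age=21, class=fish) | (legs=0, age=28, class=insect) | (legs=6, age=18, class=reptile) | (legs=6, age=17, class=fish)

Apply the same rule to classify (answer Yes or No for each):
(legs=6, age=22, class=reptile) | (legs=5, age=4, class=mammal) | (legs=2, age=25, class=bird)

No, Yes, No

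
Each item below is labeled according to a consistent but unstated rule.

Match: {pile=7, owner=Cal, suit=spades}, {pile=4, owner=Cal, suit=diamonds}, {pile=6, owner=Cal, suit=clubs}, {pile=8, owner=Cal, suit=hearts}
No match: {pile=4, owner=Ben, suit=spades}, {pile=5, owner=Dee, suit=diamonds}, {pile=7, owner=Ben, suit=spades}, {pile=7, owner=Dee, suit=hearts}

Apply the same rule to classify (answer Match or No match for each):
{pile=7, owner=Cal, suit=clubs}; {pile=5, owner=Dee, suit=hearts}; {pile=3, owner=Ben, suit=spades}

Match, No match, No match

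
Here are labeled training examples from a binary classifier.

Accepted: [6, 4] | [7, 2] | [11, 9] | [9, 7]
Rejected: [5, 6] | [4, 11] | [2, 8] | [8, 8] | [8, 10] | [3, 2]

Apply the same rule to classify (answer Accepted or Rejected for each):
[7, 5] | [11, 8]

Accepted, Accepted

Rule: first > second AND sum ≥ 9. This holds for each 'Accepted' example and fails for each 'Rejected' one.
Accepted: [7, 5], since 7 > 5, 7+5 = 12. Accepted: [11, 8], since 11 > 8, 11+8 = 19.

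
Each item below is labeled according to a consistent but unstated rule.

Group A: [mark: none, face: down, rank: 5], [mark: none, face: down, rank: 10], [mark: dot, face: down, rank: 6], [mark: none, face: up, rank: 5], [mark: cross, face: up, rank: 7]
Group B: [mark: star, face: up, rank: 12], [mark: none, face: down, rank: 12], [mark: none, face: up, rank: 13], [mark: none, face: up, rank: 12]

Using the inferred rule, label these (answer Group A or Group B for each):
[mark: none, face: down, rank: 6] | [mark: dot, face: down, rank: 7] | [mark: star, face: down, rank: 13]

Rule: rank ≤ 10. This holds for each 'Group A' example and fails for each 'Group B' one.
[mark: none, face: down, rank: 6] — rank = 6, hence Group A.
[mark: dot, face: down, rank: 7] — rank = 7, hence Group A.
[mark: star, face: down, rank: 13] — rank = 13, hence Group B.

Group A, Group A, Group B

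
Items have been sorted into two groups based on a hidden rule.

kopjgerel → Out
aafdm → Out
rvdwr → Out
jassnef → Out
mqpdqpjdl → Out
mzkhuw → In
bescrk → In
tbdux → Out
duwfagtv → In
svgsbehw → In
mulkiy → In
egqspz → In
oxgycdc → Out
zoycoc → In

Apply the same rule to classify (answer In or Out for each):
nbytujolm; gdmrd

Out, Out

The pattern is that an item is 'In' exactly when: even length.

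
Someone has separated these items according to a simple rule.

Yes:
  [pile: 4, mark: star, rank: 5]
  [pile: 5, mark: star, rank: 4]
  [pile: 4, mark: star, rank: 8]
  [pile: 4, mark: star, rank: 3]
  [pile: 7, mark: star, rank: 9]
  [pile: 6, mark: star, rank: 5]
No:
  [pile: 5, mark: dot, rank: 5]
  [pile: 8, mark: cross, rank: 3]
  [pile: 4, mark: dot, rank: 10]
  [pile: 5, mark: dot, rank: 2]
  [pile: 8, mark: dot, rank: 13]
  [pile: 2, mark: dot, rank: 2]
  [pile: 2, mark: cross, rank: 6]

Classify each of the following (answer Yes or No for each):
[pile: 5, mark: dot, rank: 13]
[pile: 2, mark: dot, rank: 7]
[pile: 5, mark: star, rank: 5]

No, No, Yes

The distinguishing property — mark is star — holds for all the 'Yes' cases and none of the 'No' cases.
[pile: 5, mark: dot, rank: 13]: No (mark is dot).
[pile: 2, mark: dot, rank: 7]: No (mark is dot).
[pile: 5, mark: star, rank: 5]: Yes (mark is star).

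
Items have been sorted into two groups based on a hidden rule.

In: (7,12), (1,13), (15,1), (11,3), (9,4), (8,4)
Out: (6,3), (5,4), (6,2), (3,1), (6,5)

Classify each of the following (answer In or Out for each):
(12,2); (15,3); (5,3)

In, In, Out

'In' ⟺ sum ≥ 12.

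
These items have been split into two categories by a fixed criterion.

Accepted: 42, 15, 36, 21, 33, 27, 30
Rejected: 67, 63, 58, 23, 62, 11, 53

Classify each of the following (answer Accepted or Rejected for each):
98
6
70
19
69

The common property of the 'Accepted' items is: multiple of 3 AND at most 42. No 'Rejected' item has it.
98: Rejected (98 = 3·32 + 2, 98 > 42). 6: Accepted (6 = 3·2, 6 ≤ 42). 70: Rejected (70 = 3·23 + 1, 70 > 42). 19: Rejected (19 = 3·6 + 1, 19 ≤ 42). 69: Rejected (69 = 3·23, 69 > 42).

Rejected, Accepted, Rejected, Rejected, Rejected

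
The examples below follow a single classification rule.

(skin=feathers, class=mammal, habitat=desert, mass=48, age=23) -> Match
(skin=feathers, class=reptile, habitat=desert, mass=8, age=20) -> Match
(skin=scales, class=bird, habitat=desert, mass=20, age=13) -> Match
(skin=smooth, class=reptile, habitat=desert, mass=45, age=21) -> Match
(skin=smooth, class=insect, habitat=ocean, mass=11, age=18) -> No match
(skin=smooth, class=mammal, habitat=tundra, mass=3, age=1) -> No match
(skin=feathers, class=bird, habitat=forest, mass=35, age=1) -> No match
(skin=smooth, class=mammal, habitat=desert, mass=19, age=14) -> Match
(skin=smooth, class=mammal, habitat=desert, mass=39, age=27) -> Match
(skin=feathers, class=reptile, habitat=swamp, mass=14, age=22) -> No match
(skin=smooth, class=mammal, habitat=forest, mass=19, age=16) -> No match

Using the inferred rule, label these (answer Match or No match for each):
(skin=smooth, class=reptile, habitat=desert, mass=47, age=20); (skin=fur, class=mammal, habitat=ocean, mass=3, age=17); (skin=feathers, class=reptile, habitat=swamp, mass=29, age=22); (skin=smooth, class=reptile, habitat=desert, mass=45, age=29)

All 'Match' examples share one property — habitat is desert — and every 'No match' example lacks it.
Match: (skin=smooth, class=reptile, habitat=desert, mass=47, age=20), since habitat is desert. No match: (skin=fur, class=mammal, habitat=ocean, mass=3, age=17), since habitat is ocean. No match: (skin=feathers, class=reptile, habitat=swamp, mass=29, age=22), since habitat is swamp. Match: (skin=smooth, class=reptile, habitat=desert, mass=45, age=29), since habitat is desert.

Match, No match, No match, Match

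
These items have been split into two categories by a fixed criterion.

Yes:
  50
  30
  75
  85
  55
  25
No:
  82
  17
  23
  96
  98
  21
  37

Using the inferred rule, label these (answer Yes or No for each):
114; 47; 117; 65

No, No, No, Yes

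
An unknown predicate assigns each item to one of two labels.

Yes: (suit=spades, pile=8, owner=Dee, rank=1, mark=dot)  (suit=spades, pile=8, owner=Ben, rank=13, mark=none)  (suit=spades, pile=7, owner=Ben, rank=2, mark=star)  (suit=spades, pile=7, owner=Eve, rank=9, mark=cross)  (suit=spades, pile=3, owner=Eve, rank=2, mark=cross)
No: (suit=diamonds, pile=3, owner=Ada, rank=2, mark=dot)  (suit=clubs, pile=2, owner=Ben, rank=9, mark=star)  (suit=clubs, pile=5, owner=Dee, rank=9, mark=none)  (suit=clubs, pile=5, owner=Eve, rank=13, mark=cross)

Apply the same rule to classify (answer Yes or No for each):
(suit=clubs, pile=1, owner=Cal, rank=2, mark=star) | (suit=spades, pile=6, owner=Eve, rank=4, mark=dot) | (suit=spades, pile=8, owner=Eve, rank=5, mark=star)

The pattern is that an item is 'Yes' exactly when: suit is spades.

No, Yes, Yes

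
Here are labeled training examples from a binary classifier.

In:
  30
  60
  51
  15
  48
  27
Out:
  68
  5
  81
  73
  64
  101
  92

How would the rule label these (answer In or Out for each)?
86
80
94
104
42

Out, Out, Out, Out, In

'In' ⟺ multiple of 3 AND at most 60.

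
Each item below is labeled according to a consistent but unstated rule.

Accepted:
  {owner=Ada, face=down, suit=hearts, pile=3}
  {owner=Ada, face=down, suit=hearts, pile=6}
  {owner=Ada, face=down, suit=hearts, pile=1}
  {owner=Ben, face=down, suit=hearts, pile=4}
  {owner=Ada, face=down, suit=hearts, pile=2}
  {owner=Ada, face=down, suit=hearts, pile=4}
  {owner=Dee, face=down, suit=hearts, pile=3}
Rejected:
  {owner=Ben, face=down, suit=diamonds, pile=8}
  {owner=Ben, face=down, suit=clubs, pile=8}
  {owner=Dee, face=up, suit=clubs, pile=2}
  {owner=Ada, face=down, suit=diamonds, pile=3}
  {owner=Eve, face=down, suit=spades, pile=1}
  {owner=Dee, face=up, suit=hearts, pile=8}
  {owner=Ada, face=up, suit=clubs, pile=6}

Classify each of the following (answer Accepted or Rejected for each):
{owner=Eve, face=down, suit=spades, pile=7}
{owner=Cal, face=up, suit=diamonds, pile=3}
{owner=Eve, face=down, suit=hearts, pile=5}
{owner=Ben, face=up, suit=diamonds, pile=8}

Rejected, Rejected, Accepted, Rejected

The pattern is that an item is 'Accepted' exactly when: suit is hearts AND face is down.
{owner=Eve, face=down, suit=spades, pile=7} — suit is spades, face is down, hence Rejected. {owner=Cal, face=up, suit=diamonds, pile=3} — suit is diamonds, face is up, hence Rejected. {owner=Eve, face=down, suit=hearts, pile=5} — suit is hearts, face is down, hence Accepted. {owner=Ben, face=up, suit=diamonds, pile=8} — suit is diamonds, face is up, hence Rejected.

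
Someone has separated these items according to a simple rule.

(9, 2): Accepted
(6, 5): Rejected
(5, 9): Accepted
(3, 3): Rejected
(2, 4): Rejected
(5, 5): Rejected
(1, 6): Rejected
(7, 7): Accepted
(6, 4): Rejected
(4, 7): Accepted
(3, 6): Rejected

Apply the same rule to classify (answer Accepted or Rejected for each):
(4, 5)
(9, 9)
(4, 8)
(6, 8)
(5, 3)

The pattern is that an item is 'Accepted' exactly when: max ≥ 7.
(4, 5): max 5, does not pass → Rejected.
(9, 9): max 9, has this property → Accepted.
(4, 8): max 8, has this property → Accepted.
(6, 8): max 8, has this property → Accepted.
(5, 3): max 5, does not pass → Rejected.

Rejected, Accepted, Accepted, Accepted, Rejected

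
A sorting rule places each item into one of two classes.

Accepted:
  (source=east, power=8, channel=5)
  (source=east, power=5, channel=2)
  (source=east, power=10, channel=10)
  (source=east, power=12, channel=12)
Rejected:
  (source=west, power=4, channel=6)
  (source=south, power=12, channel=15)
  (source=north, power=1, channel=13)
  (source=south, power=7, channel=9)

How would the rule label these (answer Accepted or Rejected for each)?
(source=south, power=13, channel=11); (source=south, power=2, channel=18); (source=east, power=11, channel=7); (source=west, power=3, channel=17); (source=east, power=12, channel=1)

Rejected, Rejected, Accepted, Rejected, Accepted

Looking at the examples, the only property every 'Accepted' case has and every 'Rejected' case lacks is: source is east.
(source=south, power=13, channel=11): source is south — does not pass, so Rejected.
(source=south, power=2, channel=18): source is south — does not pass, so Rejected.
(source=east, power=11, channel=7): source is east — passes, so Accepted.
(source=west, power=3, channel=17): source is west — does not pass, so Rejected.
(source=east, power=12, channel=1): source is east — passes, so Accepted.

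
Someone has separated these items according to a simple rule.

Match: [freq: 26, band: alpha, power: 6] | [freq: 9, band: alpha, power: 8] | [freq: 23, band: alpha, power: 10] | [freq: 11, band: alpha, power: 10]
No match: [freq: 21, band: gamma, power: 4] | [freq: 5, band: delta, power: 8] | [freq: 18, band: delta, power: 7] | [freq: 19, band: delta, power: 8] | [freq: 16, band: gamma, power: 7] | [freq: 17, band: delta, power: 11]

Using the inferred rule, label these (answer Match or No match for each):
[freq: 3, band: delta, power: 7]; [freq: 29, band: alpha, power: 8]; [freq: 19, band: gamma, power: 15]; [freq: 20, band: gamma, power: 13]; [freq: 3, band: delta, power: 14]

No match, Match, No match, No match, No match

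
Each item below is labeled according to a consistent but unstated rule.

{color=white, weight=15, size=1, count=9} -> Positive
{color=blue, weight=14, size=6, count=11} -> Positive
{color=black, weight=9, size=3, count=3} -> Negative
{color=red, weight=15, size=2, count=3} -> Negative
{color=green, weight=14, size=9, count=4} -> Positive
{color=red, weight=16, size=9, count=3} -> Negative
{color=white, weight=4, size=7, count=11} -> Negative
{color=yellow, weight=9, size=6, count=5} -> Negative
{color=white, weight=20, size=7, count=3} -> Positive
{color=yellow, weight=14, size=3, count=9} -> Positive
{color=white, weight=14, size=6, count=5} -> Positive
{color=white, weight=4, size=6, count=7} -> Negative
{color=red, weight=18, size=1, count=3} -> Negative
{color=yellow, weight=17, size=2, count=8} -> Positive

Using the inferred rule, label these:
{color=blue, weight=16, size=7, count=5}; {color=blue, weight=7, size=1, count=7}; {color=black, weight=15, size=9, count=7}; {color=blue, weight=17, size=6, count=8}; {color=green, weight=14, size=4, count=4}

Positive, Negative, Positive, Positive, Positive

'Positive' ⟺ color is not red AND weight ≥ 14.
{color=blue, weight=16, size=7, count=5}: color is blue, weight = 16 — checks out, so Positive. {color=blue, weight=7, size=1, count=7}: color is blue, weight = 7 — does not pass, so Negative. {color=black, weight=15, size=9, count=7}: color is black, weight = 15 — checks out, so Positive. {color=blue, weight=17, size=6, count=8}: color is blue, weight = 17 — checks out, so Positive. {color=green, weight=14, size=4, count=4}: color is green, weight = 14 — checks out, so Positive.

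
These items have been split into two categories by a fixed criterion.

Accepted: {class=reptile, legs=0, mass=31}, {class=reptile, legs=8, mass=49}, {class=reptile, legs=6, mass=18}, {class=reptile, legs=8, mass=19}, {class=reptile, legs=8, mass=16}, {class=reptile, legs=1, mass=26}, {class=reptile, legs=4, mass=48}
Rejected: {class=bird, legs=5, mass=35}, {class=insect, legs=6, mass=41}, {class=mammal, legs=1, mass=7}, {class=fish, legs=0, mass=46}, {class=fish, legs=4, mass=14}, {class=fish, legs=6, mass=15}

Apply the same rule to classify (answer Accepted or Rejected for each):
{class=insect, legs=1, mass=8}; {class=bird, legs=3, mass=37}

Rejected, Rejected

Rule: class is reptile. This holds for each 'Accepted' example and fails for each 'Rejected' one.
Rejected: {class=insect, legs=1, mass=8}, since class is insect.
Rejected: {class=bird, legs=3, mass=37}, since class is bird.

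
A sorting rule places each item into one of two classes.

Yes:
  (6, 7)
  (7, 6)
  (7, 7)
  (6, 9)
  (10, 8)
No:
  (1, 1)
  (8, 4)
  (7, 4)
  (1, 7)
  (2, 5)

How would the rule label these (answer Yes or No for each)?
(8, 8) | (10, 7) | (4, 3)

The distinguishing property — sum ≥ 13 — holds for all the 'Yes' cases and none of the 'No' cases.
(8, 8): 8+8 = 16 — passes, so Yes.
(10, 7): 10+7 = 17 — passes, so Yes.
(4, 3): 4+3 = 7 — fails the rule, so No.

Yes, Yes, No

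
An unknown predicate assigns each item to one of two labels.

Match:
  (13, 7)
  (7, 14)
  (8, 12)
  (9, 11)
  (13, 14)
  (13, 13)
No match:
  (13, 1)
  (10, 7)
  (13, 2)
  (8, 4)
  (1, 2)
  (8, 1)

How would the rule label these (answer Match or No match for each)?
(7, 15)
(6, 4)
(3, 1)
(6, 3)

Match, No match, No match, No match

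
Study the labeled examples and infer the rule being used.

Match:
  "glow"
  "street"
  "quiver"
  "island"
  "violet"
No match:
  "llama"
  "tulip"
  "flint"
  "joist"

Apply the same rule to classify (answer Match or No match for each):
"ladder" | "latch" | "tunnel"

All 'Match' examples share one property — even length — and every 'No match' example lacks it.
"ladder" → length 6 → Match.
"latch" → length 5 → No match.
"tunnel" → length 6 → Match.

Match, No match, Match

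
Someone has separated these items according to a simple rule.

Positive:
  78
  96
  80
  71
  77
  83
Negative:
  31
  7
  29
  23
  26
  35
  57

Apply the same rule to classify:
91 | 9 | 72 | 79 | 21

'Positive' ⟺ at least 71.
91 → 91 ≥ 71 → Positive. 9 → 9 < 71 → Negative. 72 → 72 ≥ 71 → Positive. 79 → 79 ≥ 71 → Positive. 21 → 21 < 71 → Negative.

Positive, Negative, Positive, Positive, Negative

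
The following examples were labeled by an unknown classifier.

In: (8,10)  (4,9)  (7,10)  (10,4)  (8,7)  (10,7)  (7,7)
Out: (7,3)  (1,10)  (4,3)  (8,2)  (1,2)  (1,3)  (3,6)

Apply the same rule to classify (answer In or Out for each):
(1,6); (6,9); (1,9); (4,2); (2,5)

Out, In, Out, Out, Out

The common property of the 'In' items is: sum ≥ 13. No 'Out' item has it.
(1,6) — 1+6 = 7, hence Out. (6,9) — 6+9 = 15, hence In. (1,9) — 1+9 = 10, hence Out. (4,2) — 4+2 = 6, hence Out. (2,5) — 2+5 = 7, hence Out.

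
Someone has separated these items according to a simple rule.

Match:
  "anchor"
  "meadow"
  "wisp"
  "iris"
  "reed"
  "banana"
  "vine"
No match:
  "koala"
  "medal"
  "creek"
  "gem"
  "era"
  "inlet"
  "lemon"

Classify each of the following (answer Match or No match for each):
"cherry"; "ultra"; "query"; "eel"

Match, No match, No match, No match

Comparing the two groups points to one rule — even length.
"cherry": length 6, qualifies → Match. "ultra": length 5, fails the rule → No match. "query": length 5, fails the rule → No match. "eel": length 3, fails the rule → No match.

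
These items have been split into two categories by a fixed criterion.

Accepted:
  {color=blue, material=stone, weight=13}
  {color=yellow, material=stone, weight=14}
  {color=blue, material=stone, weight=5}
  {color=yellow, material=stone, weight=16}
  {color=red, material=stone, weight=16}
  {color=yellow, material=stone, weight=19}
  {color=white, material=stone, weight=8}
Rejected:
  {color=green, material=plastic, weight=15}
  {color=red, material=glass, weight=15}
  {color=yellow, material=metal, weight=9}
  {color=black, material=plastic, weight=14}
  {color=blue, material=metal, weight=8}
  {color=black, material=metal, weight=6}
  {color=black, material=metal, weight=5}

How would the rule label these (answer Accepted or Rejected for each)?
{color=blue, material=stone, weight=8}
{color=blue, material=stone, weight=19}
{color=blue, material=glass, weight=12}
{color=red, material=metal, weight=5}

The pattern is that an item is 'Accepted' exactly when: material is stone.
{color=blue, material=stone, weight=8} → material is stone → Accepted. {color=blue, material=stone, weight=19} → material is stone → Accepted. {color=blue, material=glass, weight=12} → material is glass → Rejected. {color=red, material=metal, weight=5} → material is metal → Rejected.

Accepted, Accepted, Rejected, Rejected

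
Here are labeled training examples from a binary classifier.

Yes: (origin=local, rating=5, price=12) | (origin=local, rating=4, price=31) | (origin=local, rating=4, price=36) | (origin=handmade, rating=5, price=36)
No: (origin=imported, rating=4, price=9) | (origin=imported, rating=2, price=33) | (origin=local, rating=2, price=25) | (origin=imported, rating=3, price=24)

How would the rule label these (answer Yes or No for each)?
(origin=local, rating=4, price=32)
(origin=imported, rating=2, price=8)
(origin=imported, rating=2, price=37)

The rule appears to be: rating ≥ 4 AND price ≥ 12.
(origin=local, rating=4, price=32) — rating = 4, price = 32, hence Yes.
(origin=imported, rating=2, price=8) — rating = 2, price = 8, hence No.
(origin=imported, rating=2, price=37) — rating = 2, price = 37, hence No.

Yes, No, No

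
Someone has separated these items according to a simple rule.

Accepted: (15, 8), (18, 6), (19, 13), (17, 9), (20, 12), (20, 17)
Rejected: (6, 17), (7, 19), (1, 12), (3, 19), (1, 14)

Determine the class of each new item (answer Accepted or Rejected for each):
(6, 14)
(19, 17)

The distinguishing property — first > second — holds for all the 'Accepted' cases and none of the 'Rejected' cases.
(6, 14): 6 < 14 — fails the rule, so Rejected. (19, 17): 19 > 17 — has this property, so Accepted.

Rejected, Accepted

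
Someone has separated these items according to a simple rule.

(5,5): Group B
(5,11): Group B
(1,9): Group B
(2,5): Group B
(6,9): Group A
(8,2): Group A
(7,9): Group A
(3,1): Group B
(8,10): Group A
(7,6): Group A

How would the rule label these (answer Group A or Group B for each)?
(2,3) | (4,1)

Group B, Group B

The pattern is that an item is 'Group A' exactly when: first ≥ 6.
(2,3) → first 2 → Group B. (4,1) → first 4 → Group B.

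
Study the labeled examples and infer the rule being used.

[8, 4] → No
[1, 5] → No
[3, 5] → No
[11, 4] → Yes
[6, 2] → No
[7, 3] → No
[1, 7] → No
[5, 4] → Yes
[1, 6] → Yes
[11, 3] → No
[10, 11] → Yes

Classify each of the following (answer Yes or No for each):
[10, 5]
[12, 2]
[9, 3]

All 'Yes' examples share one property — sum is odd — and every 'No' example lacks it.
Yes: [10, 5], since 10+5 = 15.
No: [12, 2], since 12+2 = 14.
No: [9, 3], since 9+3 = 12.

Yes, No, No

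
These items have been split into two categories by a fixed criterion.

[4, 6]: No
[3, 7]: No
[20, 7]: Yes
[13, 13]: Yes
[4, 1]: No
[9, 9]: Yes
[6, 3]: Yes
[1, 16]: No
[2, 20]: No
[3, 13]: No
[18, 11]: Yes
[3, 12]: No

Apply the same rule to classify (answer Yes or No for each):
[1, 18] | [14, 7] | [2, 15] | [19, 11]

No, Yes, No, Yes

All 'Yes' examples share one property — first ≥ 6 — and every 'No' example lacks it.
[1, 18]: No (first 1).
[14, 7]: Yes (first 14).
[2, 15]: No (first 2).
[19, 11]: Yes (first 19).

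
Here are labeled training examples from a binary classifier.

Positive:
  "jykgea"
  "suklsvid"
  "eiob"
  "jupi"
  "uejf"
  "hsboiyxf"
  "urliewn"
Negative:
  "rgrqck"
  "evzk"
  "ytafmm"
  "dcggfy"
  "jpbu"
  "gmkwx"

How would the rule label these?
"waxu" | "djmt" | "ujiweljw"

The classifier is using: has ≥ 2 vowels.
"waxu": 2 vowels, qualifies → Positive. "djmt": 0 vowels, does not pass → Negative. "ujiweljw": 3 vowels, qualifies → Positive.

Positive, Negative, Positive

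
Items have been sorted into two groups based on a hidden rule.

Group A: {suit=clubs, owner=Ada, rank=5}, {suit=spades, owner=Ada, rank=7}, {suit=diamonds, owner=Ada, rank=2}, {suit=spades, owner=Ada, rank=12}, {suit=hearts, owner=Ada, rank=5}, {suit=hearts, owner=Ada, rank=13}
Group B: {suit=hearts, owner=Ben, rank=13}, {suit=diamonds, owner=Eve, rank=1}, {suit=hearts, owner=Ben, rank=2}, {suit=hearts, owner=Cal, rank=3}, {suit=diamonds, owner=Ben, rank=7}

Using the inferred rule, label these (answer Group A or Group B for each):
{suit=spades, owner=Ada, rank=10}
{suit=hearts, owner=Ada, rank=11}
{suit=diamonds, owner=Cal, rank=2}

Group A, Group A, Group B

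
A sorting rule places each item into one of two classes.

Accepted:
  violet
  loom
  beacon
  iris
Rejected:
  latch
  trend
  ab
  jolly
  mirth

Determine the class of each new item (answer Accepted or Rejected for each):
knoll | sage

'Accepted' ⟺ has ≥ 2 vowels.
knoll: 1 vowel — does not pass, so Rejected.
sage: 2 vowels — checks out, so Accepted.

Rejected, Accepted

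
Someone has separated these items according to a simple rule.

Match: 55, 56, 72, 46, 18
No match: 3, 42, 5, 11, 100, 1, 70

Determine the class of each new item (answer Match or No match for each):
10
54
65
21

No match, Match, Match, No match

The distinguishing property — digit sum ≥ 8 — holds for all the 'Match' cases and none of the 'No match' cases.
10 — digit sum 1+0 = 1, hence No match.
54 — digit sum 5+4 = 9, hence Match.
65 — digit sum 6+5 = 11, hence Match.
21 — digit sum 2+1 = 3, hence No match.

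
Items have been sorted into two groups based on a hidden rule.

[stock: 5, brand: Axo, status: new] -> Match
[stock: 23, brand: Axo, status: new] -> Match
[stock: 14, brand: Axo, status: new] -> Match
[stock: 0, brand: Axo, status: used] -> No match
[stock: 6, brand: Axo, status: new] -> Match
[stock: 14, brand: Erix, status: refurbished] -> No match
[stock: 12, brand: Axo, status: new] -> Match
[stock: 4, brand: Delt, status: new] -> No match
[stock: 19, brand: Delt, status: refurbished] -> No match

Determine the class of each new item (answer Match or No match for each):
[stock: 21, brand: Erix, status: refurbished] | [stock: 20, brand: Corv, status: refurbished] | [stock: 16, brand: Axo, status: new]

No match, No match, Match

The rule appears to be: brand is Axo AND status is new.
[stock: 21, brand: Erix, status: refurbished]: brand is Erix, status is refurbished — does not pass, so No match.
[stock: 20, brand: Corv, status: refurbished]: brand is Corv, status is refurbished — does not pass, so No match.
[stock: 16, brand: Axo, status: new]: brand is Axo, status is new — has this property, so Match.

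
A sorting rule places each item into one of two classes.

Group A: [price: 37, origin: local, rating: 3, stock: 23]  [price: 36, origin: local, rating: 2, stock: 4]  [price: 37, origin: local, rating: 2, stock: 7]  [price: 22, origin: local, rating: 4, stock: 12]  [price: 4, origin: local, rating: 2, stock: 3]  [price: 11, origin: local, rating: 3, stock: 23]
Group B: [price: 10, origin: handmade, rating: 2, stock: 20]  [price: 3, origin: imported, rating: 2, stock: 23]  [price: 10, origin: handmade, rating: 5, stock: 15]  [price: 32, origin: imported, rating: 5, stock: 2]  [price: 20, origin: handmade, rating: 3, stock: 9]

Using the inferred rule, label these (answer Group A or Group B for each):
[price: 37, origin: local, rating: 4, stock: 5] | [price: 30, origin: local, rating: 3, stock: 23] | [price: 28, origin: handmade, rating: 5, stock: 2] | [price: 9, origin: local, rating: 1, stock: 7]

Group A, Group A, Group B, Group A

A rule that fits every label: origin is local — true of each 'Group A' example, false of each 'Group B' one.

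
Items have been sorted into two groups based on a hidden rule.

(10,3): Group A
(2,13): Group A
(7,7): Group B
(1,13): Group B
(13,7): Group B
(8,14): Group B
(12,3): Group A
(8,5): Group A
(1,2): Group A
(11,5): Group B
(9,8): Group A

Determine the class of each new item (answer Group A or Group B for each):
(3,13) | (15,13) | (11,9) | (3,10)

Group B, Group B, Group B, Group A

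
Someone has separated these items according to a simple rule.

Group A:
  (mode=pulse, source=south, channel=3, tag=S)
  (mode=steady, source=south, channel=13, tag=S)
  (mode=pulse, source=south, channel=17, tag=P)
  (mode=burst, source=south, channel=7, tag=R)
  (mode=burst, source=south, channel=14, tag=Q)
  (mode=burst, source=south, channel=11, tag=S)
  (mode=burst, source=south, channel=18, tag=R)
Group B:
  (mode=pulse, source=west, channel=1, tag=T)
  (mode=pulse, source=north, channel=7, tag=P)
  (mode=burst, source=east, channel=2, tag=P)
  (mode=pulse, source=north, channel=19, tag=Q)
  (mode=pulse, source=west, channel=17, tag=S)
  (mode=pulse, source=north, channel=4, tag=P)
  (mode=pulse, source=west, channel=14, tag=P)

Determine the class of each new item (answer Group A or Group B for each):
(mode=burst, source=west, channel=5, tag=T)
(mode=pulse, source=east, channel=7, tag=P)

Group B, Group B

Rule: source is south. This holds for each 'Group A' example and fails for each 'Group B' one.
(mode=burst, source=west, channel=5, tag=T) → source is west → Group B. (mode=pulse, source=east, channel=7, tag=P) → source is east → Group B.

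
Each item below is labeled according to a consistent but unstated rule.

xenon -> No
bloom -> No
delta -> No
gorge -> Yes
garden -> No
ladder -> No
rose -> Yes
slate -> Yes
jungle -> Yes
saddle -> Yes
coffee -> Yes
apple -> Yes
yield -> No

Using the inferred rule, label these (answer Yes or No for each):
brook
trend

A rule that fits every label: ends with 'e' — true of each 'Yes' example, false of each 'No' one.
brook → ends with 'k' → No.
trend → ends with 'd' → No.

No, No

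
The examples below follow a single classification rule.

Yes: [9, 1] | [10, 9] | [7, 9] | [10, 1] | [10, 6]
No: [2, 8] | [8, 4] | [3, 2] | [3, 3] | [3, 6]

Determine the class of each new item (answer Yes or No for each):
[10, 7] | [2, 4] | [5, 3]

Yes, No, No

All 'Yes' examples share one property — max ≥ 9 — and every 'No' example lacks it.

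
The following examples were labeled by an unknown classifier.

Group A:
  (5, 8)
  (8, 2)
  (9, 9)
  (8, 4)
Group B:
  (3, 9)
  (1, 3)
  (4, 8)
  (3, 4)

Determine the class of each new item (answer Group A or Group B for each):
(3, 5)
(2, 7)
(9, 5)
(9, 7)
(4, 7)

Group B, Group B, Group A, Group A, Group B

The pattern is that an item is 'Group A' exactly when: first ≥ 5.
Group B: (3, 5), since first 3. Group B: (2, 7), since first 2. Group A: (9, 5), since first 9. Group A: (9, 7), since first 9. Group B: (4, 7), since first 4.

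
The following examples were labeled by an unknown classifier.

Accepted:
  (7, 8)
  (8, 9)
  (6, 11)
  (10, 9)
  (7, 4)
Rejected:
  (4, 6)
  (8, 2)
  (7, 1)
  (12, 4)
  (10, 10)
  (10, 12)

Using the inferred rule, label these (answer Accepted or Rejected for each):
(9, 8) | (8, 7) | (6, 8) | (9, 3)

Accepted, Accepted, Rejected, Rejected

The classifier is using: sum is odd.
(9, 8) — 9+8 = 17, hence Accepted.
(8, 7) — 8+7 = 15, hence Accepted.
(6, 8) — 6+8 = 14, hence Rejected.
(9, 3) — 9+3 = 12, hence Rejected.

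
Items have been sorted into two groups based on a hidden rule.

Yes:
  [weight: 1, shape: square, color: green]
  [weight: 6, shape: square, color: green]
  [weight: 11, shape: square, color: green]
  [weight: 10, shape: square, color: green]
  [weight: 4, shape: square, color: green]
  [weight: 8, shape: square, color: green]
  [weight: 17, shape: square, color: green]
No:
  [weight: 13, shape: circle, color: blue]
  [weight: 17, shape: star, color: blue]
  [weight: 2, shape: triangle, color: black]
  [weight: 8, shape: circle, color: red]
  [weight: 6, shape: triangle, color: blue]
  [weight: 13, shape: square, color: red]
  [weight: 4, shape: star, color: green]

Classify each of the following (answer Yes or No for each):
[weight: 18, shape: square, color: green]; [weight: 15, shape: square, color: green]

All 'Yes' examples share one property — color is green AND shape is square — and every 'No' example lacks it.
[weight: 18, shape: square, color: green] — color is green, shape is square, hence Yes.
[weight: 15, shape: square, color: green] — color is green, shape is square, hence Yes.

Yes, Yes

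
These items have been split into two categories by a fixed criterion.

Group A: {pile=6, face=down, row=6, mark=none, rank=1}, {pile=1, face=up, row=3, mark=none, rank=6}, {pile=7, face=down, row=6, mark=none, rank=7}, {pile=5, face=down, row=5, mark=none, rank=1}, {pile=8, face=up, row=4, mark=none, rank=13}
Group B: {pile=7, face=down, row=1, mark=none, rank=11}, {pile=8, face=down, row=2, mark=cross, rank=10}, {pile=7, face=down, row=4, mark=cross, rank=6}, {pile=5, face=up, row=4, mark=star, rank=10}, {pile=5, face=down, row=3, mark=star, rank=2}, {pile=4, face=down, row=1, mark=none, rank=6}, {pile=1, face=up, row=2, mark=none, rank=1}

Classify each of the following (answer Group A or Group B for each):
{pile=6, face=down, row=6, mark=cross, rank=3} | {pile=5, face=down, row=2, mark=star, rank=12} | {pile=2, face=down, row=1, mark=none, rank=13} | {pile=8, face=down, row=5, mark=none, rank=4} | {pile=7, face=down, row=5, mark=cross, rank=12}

Group B, Group B, Group B, Group A, Group B

Every 'Group A' example satisfies: mark is none AND row ≥ 3. None of the 'Group B' examples do.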